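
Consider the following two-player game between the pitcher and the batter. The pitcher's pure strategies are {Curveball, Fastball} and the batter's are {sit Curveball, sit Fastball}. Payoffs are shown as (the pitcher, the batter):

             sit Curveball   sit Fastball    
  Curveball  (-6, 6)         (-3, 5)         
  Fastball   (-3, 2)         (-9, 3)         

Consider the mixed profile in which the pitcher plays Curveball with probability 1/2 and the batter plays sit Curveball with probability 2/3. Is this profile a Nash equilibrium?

Yes

Check the batter's indifference given the pitcher's mix p = 1/2:
  payoff from sit Curveball = 4; payoff from sit Fastball = 4 — equal.
Check the pitcher's indifference given the batter's mix q = 2/3:
  payoff from Curveball = -5; payoff from Fastball = -5 — equal.
Both players are indifferent, so neither can profitably deviate.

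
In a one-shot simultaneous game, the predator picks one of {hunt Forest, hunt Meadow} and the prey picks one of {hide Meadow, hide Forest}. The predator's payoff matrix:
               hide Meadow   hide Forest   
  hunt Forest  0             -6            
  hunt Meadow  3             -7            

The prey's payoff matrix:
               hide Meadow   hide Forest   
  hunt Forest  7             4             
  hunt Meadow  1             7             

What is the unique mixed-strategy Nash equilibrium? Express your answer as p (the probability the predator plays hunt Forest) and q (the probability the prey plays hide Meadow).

The predator's mix must leave the prey indifferent between hide Meadow and hide Forest.
  the prey's payoff to hide Meadow: p·7 + (1−p)·1 = 6p + 1
  the prey's payoff to hide Forest: p·4 + (1−p)·7 = -3p + 7
  6p + 1 = -3p + 7  ⇒  9p = 6  ⇒  p = 2/3.
The predator's indifference between hunt Forest and hunt Meadow determines the prey's mixing probability q:
  the predator's payoff from hunt Forest: q·0 + (1−q)·(-6) = 6q - 6
  the predator's payoff from hunt Meadow: q·3 + (1−q)·(-7) = 10q - 7
  6q - 6 = 10q - 7  ⇒  -4q = -1  ⇒  q = 1/4.

p = 2/3, q = 1/4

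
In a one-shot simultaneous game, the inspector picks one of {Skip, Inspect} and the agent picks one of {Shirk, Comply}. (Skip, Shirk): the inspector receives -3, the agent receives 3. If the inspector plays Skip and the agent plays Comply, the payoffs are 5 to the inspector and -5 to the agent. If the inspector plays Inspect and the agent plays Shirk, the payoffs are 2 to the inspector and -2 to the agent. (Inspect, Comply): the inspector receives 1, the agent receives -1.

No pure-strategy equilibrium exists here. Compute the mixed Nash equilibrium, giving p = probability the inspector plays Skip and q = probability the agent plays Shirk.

p = 1/9, q = 4/9

In a mixed equilibrium the agent is indifferent between Shirk and Comply; this condition fixes p.
  the agent's payoff to Shirk: p·3 + (1−p)·(-2) = 5p - 2
  the agent's payoff to Comply: p·(-5) + (1−p)·(-1) = -4p - 1
  5p - 2 = -4p - 1  ⇒  9p = 1  ⇒  p = 1/9.
The inspector's indifference between Skip and Inspect determines the agent's mixing probability q:
  the inspector's payoff to Skip: q·(-3) + (1−q)·5 = -8q + 5
  the inspector's payoff to Inspect: q·2 + (1−q)·1 = q + 1
  -8q + 5 = q + 1  ⇒  -9q = -4  ⇒  q = 4/9.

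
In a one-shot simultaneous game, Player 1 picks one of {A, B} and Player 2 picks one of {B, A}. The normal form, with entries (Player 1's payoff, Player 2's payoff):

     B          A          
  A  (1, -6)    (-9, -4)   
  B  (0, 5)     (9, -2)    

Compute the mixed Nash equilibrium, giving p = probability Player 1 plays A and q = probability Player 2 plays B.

p = 7/9, q = 18/19

For Player 2 to be willing to mix, Player 2 must be indifferent between B and A, which pins down Player 1's mix.
  Player 2's expected payoff from B: p·(-6) + (1−p)·5 = -11p + 5
  Player 2's expected payoff from A: p·(-4) + (1−p)·(-2) = -2p - 2
  -11p + 5 = -2p - 2  ⇒  -9p = -7  ⇒  p = 7/9.
For Player 1 to be willing to mix, Player 1 must be indifferent between A and B, which pins down Player 2's mix.
  Player 1's payoff to A: q·1 + (1−q)·(-9) = 10q - 9
  Player 1's payoff to B: q·0 + (1−q)·9 = -9q + 9
  10q - 9 = -9q + 9  ⇒  19q = 18  ⇒  q = 18/19.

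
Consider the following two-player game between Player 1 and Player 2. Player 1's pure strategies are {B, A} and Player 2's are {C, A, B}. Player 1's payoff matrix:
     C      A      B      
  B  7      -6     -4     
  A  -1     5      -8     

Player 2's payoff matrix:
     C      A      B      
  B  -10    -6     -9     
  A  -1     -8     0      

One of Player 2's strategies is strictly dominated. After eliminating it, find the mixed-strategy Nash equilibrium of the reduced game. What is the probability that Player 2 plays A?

Player 2's strategy C is strictly dominated by B: -9 > -10 and 0 > -1. Eliminate C.
For Player 1 to be willing to mix, Player 1 must be indifferent between B and A, which pins down Player 2's mix.
  Player 1's payoff to B: q·(-6) + (1−q)·(-4) = -2q - 4
  Player 1's payoff to A: q·5 + (1−q)·(-8) = 13q - 8
  -2q - 4 = 13q - 8  ⇒  -15q = -4  ⇒  q = 4/15.

q = 4/15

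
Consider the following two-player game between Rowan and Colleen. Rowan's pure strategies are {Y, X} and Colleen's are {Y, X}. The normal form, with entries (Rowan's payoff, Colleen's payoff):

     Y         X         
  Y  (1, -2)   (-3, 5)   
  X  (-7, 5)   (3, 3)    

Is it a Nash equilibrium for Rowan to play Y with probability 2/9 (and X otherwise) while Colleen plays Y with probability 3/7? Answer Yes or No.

Check Colleen's indifference given Rowan's mix p = 2/9:
  payoff from Y = 31/9; payoff from X = 31/9 — equal.
Check Rowan's indifference given Colleen's mix q = 3/7:
  payoff from Y = -9/7; payoff from X = -9/7 — equal.
Both players are indifferent, so neither can profitably deviate.

Yes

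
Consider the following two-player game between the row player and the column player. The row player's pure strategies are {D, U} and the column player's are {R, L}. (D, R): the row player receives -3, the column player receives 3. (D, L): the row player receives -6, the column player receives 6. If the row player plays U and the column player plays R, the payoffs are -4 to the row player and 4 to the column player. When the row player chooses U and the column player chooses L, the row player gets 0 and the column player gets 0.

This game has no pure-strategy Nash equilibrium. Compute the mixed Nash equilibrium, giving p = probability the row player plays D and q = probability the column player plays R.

The row player's mix must leave the column player indifferent between R and L.
  the column player's payoff from R: p·3 + (1−p)·4 = -p + 4
  the column player's payoff from L: p·6 + (1−p)·0 = 6p
  -p + 4 = 6p  ⇒  -7p = -4  ⇒  p = 4/7.
The row player's indifference between D and U determines the column player's mixing probability q:
  the row player's payoff to D: q·(-3) + (1−q)·(-6) = 3q - 6
  the row player's payoff to U: q·(-4) + (1−q)·0 = -4q
  3q - 6 = -4q  ⇒  7q = 6  ⇒  q = 6/7.

p = 4/7, q = 6/7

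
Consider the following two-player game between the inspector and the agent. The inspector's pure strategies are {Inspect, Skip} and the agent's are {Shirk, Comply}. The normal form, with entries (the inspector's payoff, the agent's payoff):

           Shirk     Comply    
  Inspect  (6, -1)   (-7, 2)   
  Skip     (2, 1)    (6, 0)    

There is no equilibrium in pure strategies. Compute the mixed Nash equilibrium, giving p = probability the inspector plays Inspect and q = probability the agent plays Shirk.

Set the agent's expected payoff from Shirk equal to that from Comply:
  the agent's payoff from Shirk: p·(-1) + (1−p)·1 = -2p + 1
  the agent's payoff from Comply: p·2 + (1−p)·0 = 2p
  -2p + 1 = 2p  ⇒  -4p = -1  ⇒  p = 1/4.
For the inspector to be willing to mix, the inspector must be indifferent between Inspect and Skip, which pins down the agent's mix.
  the inspector's payoff to Inspect: q·6 + (1−q)·(-7) = 13q - 7
  the inspector's payoff to Skip: q·2 + (1−q)·6 = -4q + 6
  13q - 7 = -4q + 6  ⇒  17q = 13  ⇒  q = 13/17.

p = 1/4, q = 13/17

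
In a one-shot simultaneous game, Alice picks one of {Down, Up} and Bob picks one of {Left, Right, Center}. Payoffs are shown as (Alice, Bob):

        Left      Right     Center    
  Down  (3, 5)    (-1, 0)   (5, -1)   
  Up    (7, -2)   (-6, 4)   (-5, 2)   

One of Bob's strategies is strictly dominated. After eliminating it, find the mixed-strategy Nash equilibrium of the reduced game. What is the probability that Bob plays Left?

Bob's strategy Center is strictly dominated by Right: 0 > -1 and 4 > 2. Eliminate Center.
Bob's mix must leave Alice indifferent between Down and Up.
  Alice's payoff to Down: q·3 + (1−q)·(-1) = 4q - 1
  Alice's payoff to Up: q·7 + (1−q)·(-6) = 13q - 6
  4q - 1 = 13q - 6  ⇒  -9q = -5  ⇒  q = 5/9.

q = 5/9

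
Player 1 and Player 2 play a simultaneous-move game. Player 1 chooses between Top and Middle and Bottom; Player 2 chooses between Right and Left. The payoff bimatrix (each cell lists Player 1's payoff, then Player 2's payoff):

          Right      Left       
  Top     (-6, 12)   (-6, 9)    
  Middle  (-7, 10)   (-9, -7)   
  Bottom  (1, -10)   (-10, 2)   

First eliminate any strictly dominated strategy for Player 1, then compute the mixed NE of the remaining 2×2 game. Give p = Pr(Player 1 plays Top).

p = 4/5

Player 1's strategy Middle is strictly dominated by Top: -6 > -7 and -6 > -9. Eliminate Middle.
In a mixed equilibrium Player 2 is indifferent between Right and Left; this condition fixes p.
  Player 2's payoff from Right: p·12 + (1−p)·(-10) = 22p - 10
  Player 2's payoff from Left: p·9 + (1−p)·2 = 7p + 2
  22p - 10 = 7p + 2  ⇒  15p = 12  ⇒  p = 4/5.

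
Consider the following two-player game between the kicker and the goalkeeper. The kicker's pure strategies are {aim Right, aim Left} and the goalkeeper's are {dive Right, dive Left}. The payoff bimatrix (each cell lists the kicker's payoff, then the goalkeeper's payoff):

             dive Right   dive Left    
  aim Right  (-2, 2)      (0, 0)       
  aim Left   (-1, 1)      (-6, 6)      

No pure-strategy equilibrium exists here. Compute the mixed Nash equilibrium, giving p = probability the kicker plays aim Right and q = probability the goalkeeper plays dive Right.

p = 5/7, q = 6/7

In a mixed equilibrium the goalkeeper is indifferent between dive Right and dive Left; this condition fixes p.
  the goalkeeper's expected payoff from dive Right: p·2 + (1−p)·1 = p + 1
  the goalkeeper's expected payoff from dive Left: p·0 + (1−p)·6 = -6p + 6
  p + 1 = -6p + 6  ⇒  7p = 5  ⇒  p = 5/7.
For the kicker to be willing to mix, the kicker must be indifferent between aim Right and aim Left, which pins down the goalkeeper's mix.
  the kicker's payoff from aim Right: q·(-2) + (1−q)·0 = -2q
  the kicker's payoff from aim Left: q·(-1) + (1−q)·(-6) = 5q - 6
  -2q = 5q - 6  ⇒  -7q = -6  ⇒  q = 6/7.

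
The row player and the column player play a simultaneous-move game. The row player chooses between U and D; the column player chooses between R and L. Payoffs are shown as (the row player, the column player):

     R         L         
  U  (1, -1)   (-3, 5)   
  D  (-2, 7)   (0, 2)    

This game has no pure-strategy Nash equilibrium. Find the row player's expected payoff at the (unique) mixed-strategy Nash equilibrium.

For the row player to be willing to mix, the row player must be indifferent between U and D, which pins down the column player's mix.
  the row player's payoff from U: q·1 + (1−q)·(-3) = 4q - 3
  the row player's payoff from D: q·(-2) + (1−q)·0 = -2q
  4q - 3 = -2q  ⇒  6q = 3  ⇒  q = 1/2.
At equilibrium the row player is indifferent across rows, so the row player's payoff equals the payoff from U: (1/2)·1 + (1/2)·(-3) = -1.

-1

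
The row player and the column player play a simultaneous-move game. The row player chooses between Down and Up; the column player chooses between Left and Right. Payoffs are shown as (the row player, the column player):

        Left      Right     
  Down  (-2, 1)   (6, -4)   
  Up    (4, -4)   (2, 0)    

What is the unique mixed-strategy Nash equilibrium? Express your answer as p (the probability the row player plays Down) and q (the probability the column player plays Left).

p = 4/9, q = 2/5

In a mixed equilibrium the column player is indifferent between Left and Right; this condition fixes p.
  the column player's expected payoff from Left: p·1 + (1−p)·(-4) = 5p - 4
  the column player's expected payoff from Right: p·(-4) + (1−p)·0 = -4p
  5p - 4 = -4p  ⇒  9p = 4  ⇒  p = 4/9.
In a mixed equilibrium the row player is indifferent between Down and Up; this condition fixes q.
  the row player's expected payoff from Down: q·(-2) + (1−q)·6 = -8q + 6
  the row player's expected payoff from Up: q·4 + (1−q)·2 = 2q + 2
  -8q + 6 = 2q + 2  ⇒  -10q = -4  ⇒  q = 2/5.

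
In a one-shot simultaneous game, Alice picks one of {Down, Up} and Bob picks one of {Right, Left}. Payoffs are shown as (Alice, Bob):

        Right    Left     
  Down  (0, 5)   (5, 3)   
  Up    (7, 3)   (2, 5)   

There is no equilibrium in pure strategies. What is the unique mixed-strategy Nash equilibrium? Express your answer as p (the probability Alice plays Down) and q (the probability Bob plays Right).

p = 1/2, q = 3/10

For Bob to be willing to mix, Bob must be indifferent between Right and Left, which pins down Alice's mix.
  Bob's expected payoff from Right: p·5 + (1−p)·3 = 2p + 3
  Bob's expected payoff from Left: p·3 + (1−p)·5 = -2p + 5
  2p + 3 = -2p + 5  ⇒  4p = 2  ⇒  p = 1/2.
Set Alice's expected payoff from Down equal to that from Up:
  Alice's payoff to Down: q·0 + (1−q)·5 = -5q + 5
  Alice's payoff to Up: q·7 + (1−q)·2 = 5q + 2
  -5q + 5 = 5q + 2  ⇒  -10q = -3  ⇒  q = 3/10.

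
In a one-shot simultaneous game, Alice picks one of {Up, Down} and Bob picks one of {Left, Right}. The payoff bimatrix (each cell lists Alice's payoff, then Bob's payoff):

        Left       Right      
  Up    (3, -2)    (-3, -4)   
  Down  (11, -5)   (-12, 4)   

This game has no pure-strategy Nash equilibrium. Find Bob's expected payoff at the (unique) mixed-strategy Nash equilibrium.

Bob's indifference between Left and Right determines Alice's mixing probability p:
  Bob's payoff to Left: p·(-2) + (1−p)·(-5) = 3p - 5
  Bob's payoff to Right: p·(-4) + (1−p)·4 = -8p + 4
  3p - 5 = -8p + 4  ⇒  11p = 9  ⇒  p = 9/11.
At equilibrium Bob is indifferent across columns, so Bob's payoff equals the payoff from Left: (9/11)·(-2) + (2/11)·(-5) = -28/11.

-28/11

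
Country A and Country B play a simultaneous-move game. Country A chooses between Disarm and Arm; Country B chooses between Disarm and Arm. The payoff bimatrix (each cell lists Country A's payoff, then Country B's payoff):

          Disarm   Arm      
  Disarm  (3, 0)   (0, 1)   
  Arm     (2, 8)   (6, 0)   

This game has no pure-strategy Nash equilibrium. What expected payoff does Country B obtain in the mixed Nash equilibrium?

8/9

Country A's mix must leave Country B indifferent between Disarm and Arm.
  Country B's payoff from Disarm: p·0 + (1−p)·8 = -8p + 8
  Country B's payoff from Arm: p·1 + (1−p)·0 = p
  -8p + 8 = p  ⇒  -9p = -8  ⇒  p = 8/9.
At equilibrium Country B is indifferent across columns, so Country B's payoff equals the payoff from Disarm: (8/9)·0 + (1/9)·8 = 8/9.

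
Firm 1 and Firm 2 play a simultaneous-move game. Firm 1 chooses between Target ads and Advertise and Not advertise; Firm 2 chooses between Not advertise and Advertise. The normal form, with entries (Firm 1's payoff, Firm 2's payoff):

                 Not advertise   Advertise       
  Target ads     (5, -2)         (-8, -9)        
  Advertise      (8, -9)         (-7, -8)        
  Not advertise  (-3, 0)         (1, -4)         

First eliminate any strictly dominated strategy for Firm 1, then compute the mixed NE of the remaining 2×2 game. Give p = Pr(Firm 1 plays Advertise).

Firm 1's strategy Target ads is strictly dominated by Advertise: 8 > 5 and -7 > -8. Eliminate Target ads.
Firm 2's indifference between Not advertise and Advertise determines Firm 1's mixing probability p:
  Firm 2's payoff from Not advertise: p·(-9) + (1−p)·0 = -9p
  Firm 2's payoff from Advertise: p·(-8) + (1−p)·(-4) = -4p - 4
  -9p = -4p - 4  ⇒  -5p = -4  ⇒  p = 4/5.

p = 4/5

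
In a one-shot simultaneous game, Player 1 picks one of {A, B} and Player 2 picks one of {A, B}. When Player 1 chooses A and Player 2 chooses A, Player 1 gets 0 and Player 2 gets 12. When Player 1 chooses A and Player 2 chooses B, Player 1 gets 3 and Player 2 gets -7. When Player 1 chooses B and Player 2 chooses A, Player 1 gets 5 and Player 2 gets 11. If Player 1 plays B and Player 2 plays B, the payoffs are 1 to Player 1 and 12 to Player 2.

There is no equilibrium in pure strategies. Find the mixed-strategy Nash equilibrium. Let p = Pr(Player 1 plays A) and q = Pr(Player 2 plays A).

p = 1/20, q = 2/7

In a mixed equilibrium Player 2 is indifferent between A and B; this condition fixes p.
  Player 2's payoff from A: p·12 + (1−p)·11 = p + 11
  Player 2's payoff from B: p·(-7) + (1−p)·12 = -19p + 12
  p + 11 = -19p + 12  ⇒  20p = 1  ⇒  p = 1/20.
For Player 1 to be willing to mix, Player 1 must be indifferent between A and B, which pins down Player 2's mix.
  Player 1's payoff to A: q·0 + (1−q)·3 = -3q + 3
  Player 1's payoff to B: q·5 + (1−q)·1 = 4q + 1
  -3q + 3 = 4q + 1  ⇒  -7q = -2  ⇒  q = 2/7.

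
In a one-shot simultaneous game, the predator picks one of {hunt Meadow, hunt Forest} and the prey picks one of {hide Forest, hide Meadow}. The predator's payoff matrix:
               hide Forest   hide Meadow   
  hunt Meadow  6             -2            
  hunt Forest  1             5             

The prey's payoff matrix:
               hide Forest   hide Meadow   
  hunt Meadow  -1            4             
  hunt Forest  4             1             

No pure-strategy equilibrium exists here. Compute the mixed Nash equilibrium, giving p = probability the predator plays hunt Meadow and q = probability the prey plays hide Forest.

p = 3/8, q = 7/12

The prey's indifference between hide Forest and hide Meadow determines the predator's mixing probability p:
  the prey's payoff from hide Forest: p·(-1) + (1−p)·4 = -5p + 4
  the prey's payoff from hide Meadow: p·4 + (1−p)·1 = 3p + 1
  -5p + 4 = 3p + 1  ⇒  -8p = -3  ⇒  p = 3/8.
In a mixed equilibrium the predator is indifferent between hunt Meadow and hunt Forest; this condition fixes q.
  the predator's payoff to hunt Meadow: q·6 + (1−q)·(-2) = 8q - 2
  the predator's payoff to hunt Forest: q·1 + (1−q)·5 = -4q + 5
  8q - 2 = -4q + 5  ⇒  12q = 7  ⇒  q = 7/12.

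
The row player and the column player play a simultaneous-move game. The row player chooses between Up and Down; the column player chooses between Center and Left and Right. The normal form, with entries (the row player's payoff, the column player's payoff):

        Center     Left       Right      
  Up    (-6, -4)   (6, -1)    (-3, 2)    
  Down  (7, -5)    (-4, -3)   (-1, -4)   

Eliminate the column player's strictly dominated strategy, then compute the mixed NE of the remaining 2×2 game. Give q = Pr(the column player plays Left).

The column player's strategy Center is strictly dominated by Left: -1 > -4 and -3 > -5. Eliminate Center.
The column player's mix must leave the row player indifferent between Up and Down.
  the row player's expected payoff from Up: q·6 + (1−q)·(-3) = 9q - 3
  the row player's expected payoff from Down: q·(-4) + (1−q)·(-1) = -3q - 1
  9q - 3 = -3q - 1  ⇒  12q = 2  ⇒  q = 1/6.

q = 1/6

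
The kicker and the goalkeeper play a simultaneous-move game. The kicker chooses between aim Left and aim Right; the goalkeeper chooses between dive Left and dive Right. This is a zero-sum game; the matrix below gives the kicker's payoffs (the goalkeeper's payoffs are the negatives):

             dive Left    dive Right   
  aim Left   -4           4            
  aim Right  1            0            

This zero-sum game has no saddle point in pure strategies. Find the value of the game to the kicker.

For the kicker to be willing to mix, the kicker must be indifferent between aim Left and aim Right, which pins down the goalkeeper's mix.
  the kicker's payoff from aim Left: q·(-4) + (1−q)·4 = -8q + 4
  the kicker's payoff from aim Right: q·1 + (1−q)·0 = q
  -8q + 4 = q  ⇒  -9q = -4  ⇒  q = 4/9.
The value is the kicker's expected payoff against this mix (using aim Left): (4/9)·(-4) + (5/9)·4 = 4/9.

v = 4/9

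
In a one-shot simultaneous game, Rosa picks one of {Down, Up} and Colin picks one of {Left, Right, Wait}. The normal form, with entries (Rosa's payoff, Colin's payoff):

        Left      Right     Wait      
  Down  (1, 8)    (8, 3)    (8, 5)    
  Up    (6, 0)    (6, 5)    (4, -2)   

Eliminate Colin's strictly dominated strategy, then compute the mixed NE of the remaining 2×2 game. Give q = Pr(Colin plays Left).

q = 2/7

Colin's strategy Wait is strictly dominated by Left: 8 > 5 and 0 > -2. Eliminate Wait.
Set Rosa's expected payoff from Down equal to that from Up:
  Rosa's payoff to Down: q·1 + (1−q)·8 = -7q + 8
  Rosa's payoff to Up: q·6 + (1−q)·6 = 6
  -7q + 8 = 6  ⇒  -7q = -2  ⇒  q = 2/7.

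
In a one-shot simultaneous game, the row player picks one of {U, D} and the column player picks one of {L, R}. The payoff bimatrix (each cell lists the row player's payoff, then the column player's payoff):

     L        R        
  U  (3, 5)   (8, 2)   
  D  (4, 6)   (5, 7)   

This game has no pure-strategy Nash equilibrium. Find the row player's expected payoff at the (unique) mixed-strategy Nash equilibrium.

The column player's mix must leave the row player indifferent between U and D.
  the row player's payoff to U: q·3 + (1−q)·8 = -5q + 8
  the row player's payoff to D: q·4 + (1−q)·5 = -q + 5
  -5q + 8 = -q + 5  ⇒  -4q = -3  ⇒  q = 3/4.
At equilibrium the row player is indifferent across rows, so the row player's payoff equals the payoff from U: (3/4)·3 + (1/4)·8 = 17/4.

17/4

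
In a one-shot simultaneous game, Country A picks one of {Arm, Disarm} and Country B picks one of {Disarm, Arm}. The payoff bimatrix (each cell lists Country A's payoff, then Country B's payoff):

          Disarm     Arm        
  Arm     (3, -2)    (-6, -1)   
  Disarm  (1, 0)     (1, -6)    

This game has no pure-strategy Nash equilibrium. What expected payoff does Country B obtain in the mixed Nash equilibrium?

In a mixed equilibrium Country B is indifferent between Disarm and Arm; this condition fixes p.
  Country B's expected payoff from Disarm: p·(-2) + (1−p)·0 = -2p
  Country B's expected payoff from Arm: p·(-1) + (1−p)·(-6) = 5p - 6
  -2p = 5p - 6  ⇒  -7p = -6  ⇒  p = 6/7.
At equilibrium Country B is indifferent across columns, so Country B's payoff equals the payoff from Disarm: (6/7)·(-2) + (1/7)·0 = -12/7.

-12/7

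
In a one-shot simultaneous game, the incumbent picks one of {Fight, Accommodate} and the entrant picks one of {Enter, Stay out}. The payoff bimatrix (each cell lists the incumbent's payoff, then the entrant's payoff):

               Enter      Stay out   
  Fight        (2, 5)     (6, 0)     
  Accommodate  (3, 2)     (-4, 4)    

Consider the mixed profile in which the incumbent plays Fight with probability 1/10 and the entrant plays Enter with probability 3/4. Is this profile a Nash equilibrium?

Given the incumbent's mix p = 1/10, the entrant's payoff from Enter is 23/10 but from Stay out is 18/5. The entrant strictly prefers Stay out, so the entrant would not mix.
So the proposed profile is not a Nash equilibrium.

No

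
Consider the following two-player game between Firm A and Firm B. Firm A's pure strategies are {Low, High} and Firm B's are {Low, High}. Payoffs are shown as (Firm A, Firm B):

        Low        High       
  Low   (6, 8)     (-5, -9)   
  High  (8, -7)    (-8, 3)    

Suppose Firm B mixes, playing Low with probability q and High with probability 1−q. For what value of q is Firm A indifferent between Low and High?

q = 3/5

For Firm A to be willing to mix, Firm A must be indifferent between Low and High, which pins down Firm B's mix.
  Firm A's expected payoff from Low: q·6 + (1−q)·(-5) = 11q - 5
  Firm A's expected payoff from High: q·8 + (1−q)·(-8) = 16q - 8
  11q - 5 = 16q - 8  ⇒  -5q = -3  ⇒  q = 3/5.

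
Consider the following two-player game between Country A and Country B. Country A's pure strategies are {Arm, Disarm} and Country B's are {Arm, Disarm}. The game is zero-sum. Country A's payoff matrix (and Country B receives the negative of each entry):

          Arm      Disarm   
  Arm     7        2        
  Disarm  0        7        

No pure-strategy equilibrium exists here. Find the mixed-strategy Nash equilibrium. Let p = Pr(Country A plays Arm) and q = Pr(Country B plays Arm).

Country A's mix must leave Country B indifferent between Arm and Disarm.
  Country B's payoff from Arm: p·(-7) + (1−p)·0 = -7p
  Country B's payoff from Disarm: p·(-2) + (1−p)·(-7) = 5p - 7
  -7p = 5p - 7  ⇒  -12p = -7  ⇒  p = 7/12.
In a mixed equilibrium Country A is indifferent between Arm and Disarm; this condition fixes q.
  Country A's expected payoff from Arm: q·7 + (1−q)·2 = 5q + 2
  Country A's expected payoff from Disarm: q·0 + (1−q)·7 = -7q + 7
  5q + 2 = -7q + 7  ⇒  12q = 5  ⇒  q = 5/12.

p = 7/12, q = 5/12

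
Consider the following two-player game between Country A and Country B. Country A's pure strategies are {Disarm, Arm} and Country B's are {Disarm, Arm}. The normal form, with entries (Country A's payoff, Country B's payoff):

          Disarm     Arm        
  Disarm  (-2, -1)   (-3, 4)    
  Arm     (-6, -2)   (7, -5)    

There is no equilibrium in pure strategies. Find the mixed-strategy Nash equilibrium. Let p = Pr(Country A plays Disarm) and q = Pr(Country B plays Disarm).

Set Country B's expected payoff from Disarm equal to that from Arm:
  Country B's payoff to Disarm: p·(-1) + (1−p)·(-2) = p - 2
  Country B's payoff to Arm: p·4 + (1−p)·(-5) = 9p - 5
  p - 2 = 9p - 5  ⇒  -8p = -3  ⇒  p = 3/8.
In a mixed equilibrium Country A is indifferent between Disarm and Arm; this condition fixes q.
  Country A's payoff from Disarm: q·(-2) + (1−q)·(-3) = q - 3
  Country A's payoff from Arm: q·(-6) + (1−q)·7 = -13q + 7
  q - 3 = -13q + 7  ⇒  14q = 10  ⇒  q = 5/7.

p = 3/8, q = 5/7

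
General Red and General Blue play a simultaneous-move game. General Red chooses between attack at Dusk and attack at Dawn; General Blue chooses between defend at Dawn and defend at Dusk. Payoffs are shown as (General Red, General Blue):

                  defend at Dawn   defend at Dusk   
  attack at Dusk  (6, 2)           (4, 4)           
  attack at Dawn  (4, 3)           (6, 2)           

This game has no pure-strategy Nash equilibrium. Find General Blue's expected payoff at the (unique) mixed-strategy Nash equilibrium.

8/3

For General Blue to be willing to mix, General Blue must be indifferent between defend at Dawn and defend at Dusk, which pins down General Red's mix.
  General Blue's payoff to defend at Dawn: p·2 + (1−p)·3 = -p + 3
  General Blue's payoff to defend at Dusk: p·4 + (1−p)·2 = 2p + 2
  -p + 3 = 2p + 2  ⇒  -3p = -1  ⇒  p = 1/3.
At equilibrium General Blue is indifferent across columns, so General Blue's payoff equals the payoff from defend at Dawn: (1/3)·2 + (2/3)·3 = 8/3.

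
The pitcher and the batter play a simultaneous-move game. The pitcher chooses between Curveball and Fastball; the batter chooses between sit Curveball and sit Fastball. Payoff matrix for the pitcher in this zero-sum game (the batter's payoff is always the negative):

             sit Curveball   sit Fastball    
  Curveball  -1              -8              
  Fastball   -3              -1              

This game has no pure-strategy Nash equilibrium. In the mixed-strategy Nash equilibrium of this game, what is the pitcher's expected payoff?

The pitcher's indifference between Curveball and Fastball determines the batter's mixing probability q:
  the pitcher's expected payoff from Curveball: q·(-1) + (1−q)·(-8) = 7q - 8
  the pitcher's expected payoff from Fastball: q·(-3) + (1−q)·(-1) = -2q - 1
  7q - 8 = -2q - 1  ⇒  9q = 7  ⇒  q = 7/9.
At equilibrium the pitcher is indifferent across rows, so the pitcher's payoff equals the payoff from Curveball: (7/9)·(-1) + (2/9)·(-8) = -23/9.

-23/9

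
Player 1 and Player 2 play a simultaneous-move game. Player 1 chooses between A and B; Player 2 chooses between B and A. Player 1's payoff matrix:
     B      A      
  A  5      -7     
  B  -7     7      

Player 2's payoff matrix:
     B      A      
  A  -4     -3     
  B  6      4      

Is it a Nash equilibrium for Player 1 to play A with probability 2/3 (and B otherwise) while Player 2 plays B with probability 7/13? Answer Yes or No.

Yes

Check Player 2's indifference given Player 1's mix p = 2/3:
  payoff from B = -2/3; payoff from A = -2/3 — equal.
Check Player 1's indifference given Player 2's mix q = 7/13:
  payoff from A = -7/13; payoff from B = -7/13 — equal.
Both players are indifferent, so neither can profitably deviate.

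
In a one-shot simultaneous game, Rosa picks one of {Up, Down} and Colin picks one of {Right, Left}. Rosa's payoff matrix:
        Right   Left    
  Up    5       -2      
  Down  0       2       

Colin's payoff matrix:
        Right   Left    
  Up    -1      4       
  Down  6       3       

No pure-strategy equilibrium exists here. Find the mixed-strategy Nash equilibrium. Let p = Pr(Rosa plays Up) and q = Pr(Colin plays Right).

p = 3/8, q = 4/9

Set Colin's expected payoff from Right equal to that from Left:
  Colin's payoff to Right: p·(-1) + (1−p)·6 = -7p + 6
  Colin's payoff to Left: p·4 + (1−p)·3 = p + 3
  -7p + 6 = p + 3  ⇒  -8p = -3  ⇒  p = 3/8.
Colin's mix must leave Rosa indifferent between Up and Down.
  Rosa's payoff from Up: q·5 + (1−q)·(-2) = 7q - 2
  Rosa's payoff from Down: q·0 + (1−q)·2 = -2q + 2
  7q - 2 = -2q + 2  ⇒  9q = 4  ⇒  q = 4/9.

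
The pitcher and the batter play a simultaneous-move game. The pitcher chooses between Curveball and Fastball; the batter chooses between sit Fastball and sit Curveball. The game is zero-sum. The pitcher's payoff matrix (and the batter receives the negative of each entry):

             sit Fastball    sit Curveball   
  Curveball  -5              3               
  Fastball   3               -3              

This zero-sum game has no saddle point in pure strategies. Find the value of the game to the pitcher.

The pitcher's indifference between Curveball and Fastball determines the batter's mixing probability q:
  the pitcher's payoff to Curveball: q·(-5) + (1−q)·3 = -8q + 3
  the pitcher's payoff to Fastball: q·3 + (1−q)·(-3) = 6q - 3
  -8q + 3 = 6q - 3  ⇒  -14q = -6  ⇒  q = 3/7.
The value is the pitcher's expected payoff against this mix (using Curveball): (3/7)·(-5) + (4/7)·3 = -3/7.

v = -3/7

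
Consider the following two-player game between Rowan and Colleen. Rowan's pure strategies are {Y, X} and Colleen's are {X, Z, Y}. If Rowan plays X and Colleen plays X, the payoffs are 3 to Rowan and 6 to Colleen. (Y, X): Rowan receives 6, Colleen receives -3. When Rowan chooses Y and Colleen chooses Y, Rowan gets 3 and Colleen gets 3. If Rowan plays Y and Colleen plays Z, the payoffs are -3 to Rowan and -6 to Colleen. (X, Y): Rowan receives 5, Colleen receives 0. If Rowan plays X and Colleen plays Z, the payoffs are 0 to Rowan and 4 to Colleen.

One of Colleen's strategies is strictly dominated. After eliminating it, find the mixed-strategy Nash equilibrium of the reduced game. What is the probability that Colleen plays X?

Colleen's strategy Z is strictly dominated by X: -3 > -6 and 6 > 4. Eliminate Z.
For Rowan to be willing to mix, Rowan must be indifferent between Y and X, which pins down Colleen's mix.
  Rowan's payoff to Y: q·6 + (1−q)·3 = 3q + 3
  Rowan's payoff to X: q·3 + (1−q)·5 = -2q + 5
  3q + 3 = -2q + 5  ⇒  5q = 2  ⇒  q = 2/5.

q = 2/5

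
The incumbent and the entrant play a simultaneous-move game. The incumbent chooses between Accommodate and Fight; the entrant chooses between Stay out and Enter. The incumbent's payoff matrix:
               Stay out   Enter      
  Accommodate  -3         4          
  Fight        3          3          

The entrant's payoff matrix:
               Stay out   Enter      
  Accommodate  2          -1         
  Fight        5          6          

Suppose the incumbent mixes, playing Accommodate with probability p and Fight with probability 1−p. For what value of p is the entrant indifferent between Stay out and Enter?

p = 1/4

The incumbent's mix must leave the entrant indifferent between Stay out and Enter.
  the entrant's payoff to Stay out: p·2 + (1−p)·5 = -3p + 5
  the entrant's payoff to Enter: p·(-1) + (1−p)·6 = -7p + 6
  -3p + 5 = -7p + 6  ⇒  4p = 1  ⇒  p = 1/4.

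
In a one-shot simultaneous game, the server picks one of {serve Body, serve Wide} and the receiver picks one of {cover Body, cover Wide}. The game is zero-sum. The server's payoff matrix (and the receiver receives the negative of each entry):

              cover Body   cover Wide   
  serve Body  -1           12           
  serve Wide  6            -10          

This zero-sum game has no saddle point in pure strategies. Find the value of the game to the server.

In a mixed equilibrium the server is indifferent between serve Body and serve Wide; this condition fixes q.
  the server's expected payoff from serve Body: q·(-1) + (1−q)·12 = -13q + 12
  the server's expected payoff from serve Wide: q·6 + (1−q)·(-10) = 16q - 10
  -13q + 12 = 16q - 10  ⇒  -29q = -22  ⇒  q = 22/29.
The value is the server's expected payoff against this mix (using serve Body): (22/29)·(-1) + (7/29)·12 = 62/29.

v = 62/29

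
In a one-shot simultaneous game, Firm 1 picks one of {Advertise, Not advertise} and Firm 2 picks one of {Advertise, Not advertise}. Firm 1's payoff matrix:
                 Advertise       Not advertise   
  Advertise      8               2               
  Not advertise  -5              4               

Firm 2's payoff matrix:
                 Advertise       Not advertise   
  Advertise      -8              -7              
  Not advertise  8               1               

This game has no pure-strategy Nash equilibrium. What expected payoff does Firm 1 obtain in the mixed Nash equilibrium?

Firm 2's mix must leave Firm 1 indifferent between Advertise and Not advertise.
  Firm 1's payoff from Advertise: q·8 + (1−q)·2 = 6q + 2
  Firm 1's payoff from Not advertise: q·(-5) + (1−q)·4 = -9q + 4
  6q + 2 = -9q + 4  ⇒  15q = 2  ⇒  q = 2/15.
At equilibrium Firm 1 is indifferent across rows, so Firm 1's payoff equals the payoff from Advertise: (2/15)·8 + (13/15)·2 = 14/5.

14/5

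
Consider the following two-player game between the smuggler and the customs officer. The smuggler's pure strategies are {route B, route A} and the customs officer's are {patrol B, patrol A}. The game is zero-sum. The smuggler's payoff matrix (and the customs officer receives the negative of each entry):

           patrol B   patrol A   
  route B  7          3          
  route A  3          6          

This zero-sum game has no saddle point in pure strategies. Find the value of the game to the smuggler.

For the smuggler to be willing to mix, the smuggler must be indifferent between route B and route A, which pins down the customs officer's mix.
  the smuggler's payoff to route B: q·7 + (1−q)·3 = 4q + 3
  the smuggler's payoff to route A: q·3 + (1−q)·6 = -3q + 6
  4q + 3 = -3q + 6  ⇒  7q = 3  ⇒  q = 3/7.
The value is the smuggler's expected payoff against this mix (using route B): (3/7)·7 + (4/7)·3 = 33/7.

v = 33/7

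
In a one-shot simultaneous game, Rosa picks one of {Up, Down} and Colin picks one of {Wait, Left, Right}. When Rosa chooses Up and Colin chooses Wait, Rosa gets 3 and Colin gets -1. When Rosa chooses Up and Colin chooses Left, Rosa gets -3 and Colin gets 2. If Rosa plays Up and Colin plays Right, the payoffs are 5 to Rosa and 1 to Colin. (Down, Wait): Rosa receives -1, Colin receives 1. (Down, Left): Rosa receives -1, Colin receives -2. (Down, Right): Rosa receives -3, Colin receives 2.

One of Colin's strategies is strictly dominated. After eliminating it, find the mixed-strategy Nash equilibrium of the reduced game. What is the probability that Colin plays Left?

q = 4/5

Colin's strategy Wait is strictly dominated by Right: 1 > -1 and 2 > 1. Eliminate Wait.
For Rosa to be willing to mix, Rosa must be indifferent between Up and Down, which pins down Colin's mix.
  Rosa's payoff to Up: q·(-3) + (1−q)·5 = -8q + 5
  Rosa's payoff to Down: q·(-1) + (1−q)·(-3) = 2q - 3
  -8q + 5 = 2q - 3  ⇒  -10q = -8  ⇒  q = 4/5.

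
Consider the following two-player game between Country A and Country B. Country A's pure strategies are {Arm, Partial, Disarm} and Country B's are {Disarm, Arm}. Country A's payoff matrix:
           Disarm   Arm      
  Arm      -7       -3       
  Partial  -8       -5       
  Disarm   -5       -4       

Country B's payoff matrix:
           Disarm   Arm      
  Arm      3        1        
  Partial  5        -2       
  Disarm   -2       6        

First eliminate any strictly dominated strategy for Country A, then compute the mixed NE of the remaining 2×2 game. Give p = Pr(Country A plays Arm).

p = 4/5

Country A's strategy Partial is strictly dominated by Disarm: -5 > -8 and -4 > -5. Eliminate Partial.
Set Country B's expected payoff from Disarm equal to that from Arm:
  Country B's expected payoff from Disarm: p·3 + (1−p)·(-2) = 5p - 2
  Country B's expected payoff from Arm: p·1 + (1−p)·6 = -5p + 6
  5p - 2 = -5p + 6  ⇒  10p = 8  ⇒  p = 4/5.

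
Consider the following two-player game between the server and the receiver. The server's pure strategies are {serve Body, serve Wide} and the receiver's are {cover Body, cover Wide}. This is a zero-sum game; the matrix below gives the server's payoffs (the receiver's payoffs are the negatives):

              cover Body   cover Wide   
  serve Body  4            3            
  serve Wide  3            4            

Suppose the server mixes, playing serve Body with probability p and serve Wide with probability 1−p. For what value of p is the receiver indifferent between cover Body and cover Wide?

In a mixed equilibrium the receiver is indifferent between cover Body and cover Wide; this condition fixes p.
  the receiver's expected payoff from cover Body: p·(-4) + (1−p)·(-3) = -p - 3
  the receiver's expected payoff from cover Wide: p·(-3) + (1−p)·(-4) = p - 4
  -p - 3 = p - 4  ⇒  -2p = -1  ⇒  p = 1/2.

p = 1/2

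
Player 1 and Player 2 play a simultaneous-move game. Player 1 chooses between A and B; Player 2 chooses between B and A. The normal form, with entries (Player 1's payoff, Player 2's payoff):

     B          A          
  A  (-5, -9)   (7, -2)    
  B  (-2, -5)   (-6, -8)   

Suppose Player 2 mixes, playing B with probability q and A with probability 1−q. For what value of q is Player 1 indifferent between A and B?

In a mixed equilibrium Player 1 is indifferent between A and B; this condition fixes q.
  Player 1's expected payoff from A: q·(-5) + (1−q)·7 = -12q + 7
  Player 1's expected payoff from B: q·(-2) + (1−q)·(-6) = 4q - 6
  -12q + 7 = 4q - 6  ⇒  -16q = -13  ⇒  q = 13/16.

q = 13/16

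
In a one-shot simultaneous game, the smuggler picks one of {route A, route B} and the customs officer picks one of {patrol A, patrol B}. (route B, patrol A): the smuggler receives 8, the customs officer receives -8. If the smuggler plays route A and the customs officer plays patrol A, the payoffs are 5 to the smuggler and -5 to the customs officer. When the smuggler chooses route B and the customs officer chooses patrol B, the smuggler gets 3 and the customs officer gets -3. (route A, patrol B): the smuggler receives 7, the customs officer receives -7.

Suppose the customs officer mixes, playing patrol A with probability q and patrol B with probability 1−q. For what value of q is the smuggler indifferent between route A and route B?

q = 4/7

For the smuggler to be willing to mix, the smuggler must be indifferent between route A and route B, which pins down the customs officer's mix.
  the smuggler's payoff from route A: q·5 + (1−q)·7 = -2q + 7
  the smuggler's payoff from route B: q·8 + (1−q)·3 = 5q + 3
  -2q + 7 = 5q + 3  ⇒  -7q = -4  ⇒  q = 4/7.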